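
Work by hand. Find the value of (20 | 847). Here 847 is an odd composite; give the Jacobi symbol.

Pull out 2^2: since 847 ≡ 7 (mod 8), (2/847) = +1, so (2/847)^2 = +1.
Reciprocity: 5 ≡ 1 and 847 ≡ 3 (mod 4), so (5/847) = +(847/5).
Reduce top mod 5: now compute (2/5).
Pull out 2: since 5 ≡ 5 (mod 8), (2/5) = -1.
Reached (1/5) = 1. Collecting the sign flips along the way, the symbol is -1.

-1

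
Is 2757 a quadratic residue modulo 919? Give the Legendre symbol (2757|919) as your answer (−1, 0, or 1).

0

First reduce: 2757 ≡ 0 (mod 919).
Top reduces to 0: gcd > 1, so the symbol is 0.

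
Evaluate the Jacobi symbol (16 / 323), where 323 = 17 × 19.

Pull out 2^4: since 323 ≡ 3 (mod 8), (2/323) = -1, so (2/323)^4 = +1.
Reached (1/323) = 1. Collecting the sign flips along the way, the symbol is +1.

1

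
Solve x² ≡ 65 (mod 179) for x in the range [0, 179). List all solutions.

85, 94

Since 179 ≡ 3 (mod 4), a square root of 65 is 65^((179+1)/4) = 65^45 mod 179.
Repeated squaring: 65^2≡108, 65^4≡29, 65^8≡125, 65^16≡52, 65^32≡19 (mod 179).
65^45 = 65^(32+8+4+1) ≡ 85 (mod 179).
Check: 85² = 7225 ≡ 65 (mod 179). The two roots are 85 and 94.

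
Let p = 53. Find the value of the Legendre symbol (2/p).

Pull out 2: since 53 ≡ 5 (mod 8), (2/53) = -1.
Reached (1/53) = 1. Collecting the sign flips along the way, the symbol is -1.

-1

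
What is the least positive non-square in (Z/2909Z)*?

2

(2/2909) = −1, so 2 is the smallest positive non-residue mod 2909.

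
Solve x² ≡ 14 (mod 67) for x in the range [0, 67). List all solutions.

9, 58

Since 67 ≡ 3 (mod 4), a square root of 14 is 14^((67+1)/4) = 14^17 mod 67.
Repeated squaring: 14^2≡62, 14^4≡25, 14^8≡22, 14^16≡15 (mod 67).
14^17 = 14^(16+1) ≡ 9 (mod 67).
Check: 9² = 81 ≡ 14 (mod 67). The two roots are 9 and 58.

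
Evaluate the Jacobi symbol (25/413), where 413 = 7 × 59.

Reciprocity: 25 ≡ 1 and 413 ≡ 1 (mod 4), so (25/413) = +(413/25).
Reduce top mod 25: now compute (13/25).
Reciprocity: 13 ≡ 1 and 25 ≡ 1 (mod 4), so (13/25) = +(25/13).
Reduce top mod 13: now compute (12/13).
Pull out 2^2: since 13 ≡ 5 (mod 8), (2/13) = -1, so (2/13)^2 = +1.
Reciprocity: 3 ≡ 3 and 13 ≡ 1 (mod 4), so (3/13) = +(13/3).
Reduce top mod 3: now compute (1/3).
Reached (1/3) = 1. Collecting the sign flips along the way, the symbol is +1.

1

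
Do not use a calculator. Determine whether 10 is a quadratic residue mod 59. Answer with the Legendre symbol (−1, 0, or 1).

Pull out 2: since 59 ≡ 3 (mod 8), (2/59) = -1.
Reciprocity: 5 ≡ 1 and 59 ≡ 3 (mod 4), so (5/59) = +(59/5).
Reduce top mod 5: now compute (4/5).
Pull out 2^2: since 5 ≡ 5 (mod 8), (2/5) = -1, so (2/5)^2 = +1.
Reached (1/5) = 1. Collecting the sign flips along the way, the symbol is -1.

-1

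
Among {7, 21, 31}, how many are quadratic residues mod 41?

2

(7/41) = -1 → non-residue.
(21/41) = +1 → QR.
(31/41) = +1 → QR.
Total quadratic residues among the 3: 2.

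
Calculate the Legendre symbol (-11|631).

1

First reduce: -11 ≡ 620 (mod 631).
Pull out 2^2: since 631 ≡ 7 (mod 8), (2/631) = +1, so (2/631)^2 = +1.
Reciprocity: 155 ≡ 3 and 631 ≡ 3 (mod 4), so (155/631) = −(631/155).
Reduce top mod 155: now compute (11/155).
Reciprocity: 11 ≡ 3 and 155 ≡ 3 (mod 4), so (11/155) = −(155/11).
Reduce top mod 11: now compute (1/11).
Reached (1/11) = 1. Collecting the sign flips along the way, the symbol is +1.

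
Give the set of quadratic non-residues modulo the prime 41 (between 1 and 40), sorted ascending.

Square k = 1,…,20 (k and 41−k give the same square):
1²=1, 2²=4, 3²=9, 4²=16, 5²=25, 6²=36, 7²≡8, 8²≡23, 9²≡40, 10²≡18, 11²≡39, 12²≡21, 13²≡5, 14²≡32, 15²≡20, 16²≡10, 17²≡2, 18²≡37, 19²≡33, 20²≡31 (mod 41).
The residues are {1, 2, 4, 5, 8, 9, 10, 16, 18, 20, 21, 23, 25, 31, 32, 33, 36, 37, 39, 40}; the non-residues are the remaining 20 nonzero classes.

3,6,7,11,12,13,14,15,17,19,22,24,26,27,28,29,30,34,35,38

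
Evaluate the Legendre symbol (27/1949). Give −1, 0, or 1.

Reciprocity: 27 ≡ 3 and 1949 ≡ 1 (mod 4), so (27/1949) = +(1949/27).
Reduce top mod 27: now compute (5/27).
Reciprocity: 5 ≡ 1 and 27 ≡ 3 (mod 4), so (5/27) = +(27/5).
Reduce top mod 5: now compute (2/5).
Pull out 2: since 5 ≡ 5 (mod 8), (2/5) = -1.
Reached (1/5) = 1. Collecting the sign flips along the way, the symbol is -1.

-1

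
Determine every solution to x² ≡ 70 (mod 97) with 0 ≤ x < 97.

97 ≡ 1 (mod 4), so we find a root by search.
Trying successive values, 19² = 361 ≡ 70 (mod 97). The other root is 97 − 19 = 78.

19, 78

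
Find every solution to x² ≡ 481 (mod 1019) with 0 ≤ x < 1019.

242, 777

Since 1019 ≡ 3 (mod 4), a square root of 481 is 481^((1019+1)/4) = 481^255 mod 1019.
Repeated squaring: 481^2≡48, 481^4≡266, 481^8≡445, 481^16≡339, 481^32≡793, 481^64≡126, 481^128≡591 (mod 1019).
481^255 = 481^(128+64+32+16+8+4+2+1) ≡ 777 (mod 1019).
Check: 777² = 603729 ≡ 481 (mod 1019). The two roots are 242 and 777.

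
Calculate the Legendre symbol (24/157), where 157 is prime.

Pull out 2^3: since 157 ≡ 5 (mod 8), (2/157) = -1, so (2/157)^3 = -1.
Reciprocity: 3 ≡ 3 and 157 ≡ 1 (mod 4), so (3/157) = +(157/3).
Reduce top mod 3: now compute (1/3).
Reached (1/3) = 1. Collecting the sign flips along the way, the symbol is -1.

-1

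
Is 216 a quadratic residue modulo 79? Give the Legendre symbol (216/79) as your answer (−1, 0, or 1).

-1

First reduce: 216 ≡ 58 (mod 79).
Pull out 2: since 79 ≡ 7 (mod 8), (2/79) = +1.
Reciprocity: 29 ≡ 1 and 79 ≡ 3 (mod 4), so (29/79) = +(79/29).
Reduce top mod 29: now compute (21/29).
Reciprocity: 21 ≡ 1 and 29 ≡ 1 (mod 4), so (21/29) = +(29/21).
Reduce top mod 21: now compute (8/21).
Pull out 2^3: since 21 ≡ 5 (mod 8), (2/21) = -1, so (2/21)^3 = -1.
Reached (1/21) = 1. Collecting the sign flips along the way, the symbol is -1.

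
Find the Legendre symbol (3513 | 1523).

-1

First reduce: 3513 ≡ 467 (mod 1523).
Reciprocity: 467 ≡ 3 and 1523 ≡ 3 (mod 4), so (467/1523) = −(1523/467).
Reduce top mod 467: now compute (122/467).
Pull out 2: since 467 ≡ 3 (mod 8), (2/467) = -1.
Reciprocity: 61 ≡ 1 and 467 ≡ 3 (mod 4), so (61/467) = +(467/61).
Reduce top mod 61: now compute (40/61).
Pull out 2^3: since 61 ≡ 5 (mod 8), (2/61) = -1, so (2/61)^3 = -1.
Reciprocity: 5 ≡ 1 and 61 ≡ 1 (mod 4), so (5/61) = +(61/5).
Reduce top mod 5: now compute (1/5).
Reached (1/5) = 1. Collecting the sign flips along the way, the symbol is -1.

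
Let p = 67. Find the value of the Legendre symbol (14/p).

1

Euler's criterion: (14/67) ≡ 14^33 (mod 67).
14^2 ≡ 62 (mod 67)
14^4 ≡ 25 (mod 67)
14^8 ≡ 22 (mod 67)
14^16 ≡ 15 (mod 67)
14^32 ≡ 24 (mod 67)
14^33 = 14^(32+1) ≡ 1 (mod 67).
Result is 1, so (14/67) = 1.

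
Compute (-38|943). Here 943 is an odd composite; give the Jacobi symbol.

First reduce: -38 ≡ 905 (mod 943).
Reciprocity: 905 ≡ 1 and 943 ≡ 3 (mod 4), so (905/943) = +(943/905).
Reduce top mod 905: now compute (38/905).
Pull out 2: since 905 ≡ 1 (mod 8), (2/905) = +1.
Reciprocity: 19 ≡ 3 and 905 ≡ 1 (mod 4), so (19/905) = +(905/19).
Reduce top mod 19: now compute (12/19).
Pull out 2^2: since 19 ≡ 3 (mod 8), (2/19) = -1, so (2/19)^2 = +1.
Reciprocity: 3 ≡ 3 and 19 ≡ 3 (mod 4), so (3/19) = −(19/3).
Reduce top mod 3: now compute (1/3).
Reached (1/3) = 1. Collecting the sign flips along the way, the symbol is -1.

-1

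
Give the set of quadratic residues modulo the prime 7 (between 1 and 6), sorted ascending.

Square k = 1,…,3 (k and 7−k give the same square):
1²=1, 2²=4, 3²≡2 (mod 7).
So the quadratic residues mod 7 are {1, 2, 4}.

1,2,4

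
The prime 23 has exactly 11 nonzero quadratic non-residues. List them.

Square k = 1,…,11 (k and 23−k give the same square):
1²=1, 2²=4, 3²=9, 4²=16, 5²≡2, 6²≡13, 7²≡3, 8²≡18, 9²≡12, 10²≡8, 11²≡6 (mod 23).
The residues are {1, 2, 3, 4, 6, 8, 9, 12, 13, 16, 18}; the non-residues are the remaining 11 nonzero classes.

5 7 10 11 14 15 17 19 20 21 22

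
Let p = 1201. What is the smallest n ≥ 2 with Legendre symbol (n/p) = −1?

11

(2/1201) = +1, so 2 is a residue.
(3/1201) = +1, so 3 is a residue.
(4/1201) = +1, so 4 is a residue.
(5/1201) = +1, so 5 is a residue.
(6/1201) = +1, so 6 is a residue.
(7/1201) = +1, so 7 is a residue.
(8/1201) = +1, so 8 is a residue.
(9/1201) = +1, so 9 is a residue.
(10/1201) = +1, so 10 is a residue.
(11/1201) = −1, so 11 is the smallest positive non-residue mod 1201.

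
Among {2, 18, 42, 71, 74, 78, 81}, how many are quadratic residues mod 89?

6

(2/89) = +1 → QR.
(18/89) = +1 → QR.
(42/89) = +1 → QR.
(71/89) = +1 → QR.
(74/89) = -1 → non-residue.
(78/89) = +1 → QR.
(81/89) = +1 → QR.
Total quadratic residues among the 7: 6.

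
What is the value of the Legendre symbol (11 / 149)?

Reciprocity: 11 ≡ 3 and 149 ≡ 1 (mod 4), so (11/149) = +(149/11).
Reduce top mod 11: now compute (6/11).
Pull out 2: since 11 ≡ 3 (mod 8), (2/11) = -1.
Reciprocity: 3 ≡ 3 and 11 ≡ 3 (mod 4), so (3/11) = −(11/3).
Reduce top mod 3: now compute (2/3).
Pull out 2: since 3 ≡ 3 (mod 8), (2/3) = -1.
Reached (1/3) = 1. Collecting the sign flips along the way, the symbol is -1.

-1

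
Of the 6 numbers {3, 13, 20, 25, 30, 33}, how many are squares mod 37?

(3/37) = +1 → QR.
(13/37) = -1 → non-residue.
(20/37) = -1 → non-residue.
(25/37) = +1 → QR.
(30/37) = +1 → QR.
(33/37) = +1 → QR.
Total quadratic residues among the 6: 4.

4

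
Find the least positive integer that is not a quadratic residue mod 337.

5

(2/337) = +1, so 2 is a residue.
(3/337) = +1, so 3 is a residue.
(4/337) = +1, so 4 is a residue.
(5/337) = −1, so 5 is the smallest positive non-residue mod 337.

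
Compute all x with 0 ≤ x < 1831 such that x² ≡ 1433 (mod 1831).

Since 1831 ≡ 3 (mod 4), a square root of 1433 is 1433^((1831+1)/4) = 1433^458 mod 1831.
Repeated squaring: 1433^2≡938, 1433^4≡964, 1433^8≡979, 1433^16≡828, 1433^32≡790, 1433^64≡1560, 1433^128≡201, 1433^256≡119 (mod 1831).
1433^458 = 1433^(256+128+64+8+2) ≡ 245 (mod 1831).
Check: 245² = 60025 ≡ 1433 (mod 1831). The two roots are 245 and 1586.

245, 1586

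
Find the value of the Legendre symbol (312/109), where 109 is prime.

1

First reduce: 312 ≡ 94 (mod 109).
Pull out 2: since 109 ≡ 5 (mod 8), (2/109) = -1.
Reciprocity: 47 ≡ 3 and 109 ≡ 1 (mod 4), so (47/109) = +(109/47).
Reduce top mod 47: now compute (15/47).
Reciprocity: 15 ≡ 3 and 47 ≡ 3 (mod 4), so (15/47) = −(47/15).
Reduce top mod 15: now compute (2/15).
Pull out 2: since 15 ≡ 7 (mod 8), (2/15) = +1.
Reached (1/15) = 1. Collecting the sign flips along the way, the symbol is +1.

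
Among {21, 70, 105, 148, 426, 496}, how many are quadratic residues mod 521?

4

(21/521) = +1 → QR.
(70/521) = -1 → non-residue.
(105/521) = +1 → QR.
(148/521) = +1 → QR.
(426/521) = -1 → non-residue.
(496/521) = +1 → QR.
Total quadratic residues among the 6: 4.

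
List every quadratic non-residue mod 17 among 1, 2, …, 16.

3 5 6 7 10 11 12 14

Square k = 1,…,8 (k and 17−k give the same square):
1²=1, 2²=4, 3²=9, 4²=16, 5²≡8, 6²≡2, 7²≡15, 8²≡13 (mod 17).
The residues are {1, 2, 4, 8, 9, 13, 15, 16}; the non-residues are the remaining 8 nonzero classes.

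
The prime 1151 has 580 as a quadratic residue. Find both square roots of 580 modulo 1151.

72, 1079

Since 1151 ≡ 3 (mod 4), a square root of 580 is 580^((1151+1)/4) = 580^288 mod 1151.
Repeated squaring: 580^2≡308, 580^4≡482, 580^8≡973, 580^16≡607, 580^32≡129, 580^64≡527, 580^128≡338, 580^256≡295 (mod 1151).
580^288 = 580^(256+32) ≡ 72 (mod 1151).
Check: 72² = 5184 ≡ 580 (mod 1151). The two roots are 72 and 1079.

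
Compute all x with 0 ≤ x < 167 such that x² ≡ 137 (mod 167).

53, 114

Since 167 ≡ 3 (mod 4), a square root of 137 is 137^((167+1)/4) = 137^42 mod 167.
Repeated squaring: 137^2≡65, 137^4≡50, 137^8≡162, 137^16≡25, 137^32≡124 (mod 167).
137^42 = 137^(32+8+2) ≡ 114 (mod 167).
Check: 114² = 12996 ≡ 137 (mod 167). The two roots are 53 and 114.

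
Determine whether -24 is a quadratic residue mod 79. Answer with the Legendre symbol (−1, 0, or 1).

1

First reduce: -24 ≡ 55 (mod 79).
Reciprocity: 55 ≡ 3 and 79 ≡ 3 (mod 4), so (55/79) = −(79/55).
Reduce top mod 55: now compute (24/55).
Pull out 2^3: since 55 ≡ 7 (mod 8), (2/55) = +1, so (2/55)^3 = +1.
Reciprocity: 3 ≡ 3 and 55 ≡ 3 (mod 4), so (3/55) = −(55/3).
Reduce top mod 3: now compute (1/3).
Reached (1/3) = 1. Collecting the sign flips along the way, the symbol is +1.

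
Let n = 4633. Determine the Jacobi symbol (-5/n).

First reduce: -5 ≡ 4628 (mod 4633).
Pull out 2^2: since 4633 ≡ 1 (mod 8), (2/4633) = +1, so (2/4633)^2 = +1.
Reciprocity: 1157 ≡ 1 and 4633 ≡ 1 (mod 4), so (1157/4633) = +(4633/1157).
Reduce top mod 1157: now compute (5/1157).
Reciprocity: 5 ≡ 1 and 1157 ≡ 1 (mod 4), so (5/1157) = +(1157/5).
Reduce top mod 5: now compute (2/5).
Pull out 2: since 5 ≡ 5 (mod 8), (2/5) = -1.
Reached (1/5) = 1. Collecting the sign flips along the way, the symbol is -1.

-1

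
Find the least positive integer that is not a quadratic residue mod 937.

5

(2/937) = +1, so 2 is a residue.
(3/937) = +1, so 3 is a residue.
(4/937) = +1, so 4 is a residue.
(5/937) = −1, so 5 is the smallest positive non-residue mod 937.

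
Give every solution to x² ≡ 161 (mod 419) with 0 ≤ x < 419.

202, 217

Since 419 ≡ 3 (mod 4), a square root of 161 is 161^((419+1)/4) = 161^105 mod 419.
Repeated squaring: 161^2≡362, 161^4≡316, 161^8≡134, 161^16≡358, 161^32≡369, 161^64≡405 (mod 419).
161^105 = 161^(64+32+8+1) ≡ 202 (mod 419).
Check: 202² = 40804 ≡ 161 (mod 419). The two roots are 202 and 217.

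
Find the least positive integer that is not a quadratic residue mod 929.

3

(2/929) = +1, so 2 is a residue.
(3/929) = −1, so 3 is the smallest positive non-residue mod 929.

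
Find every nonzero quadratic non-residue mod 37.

2,5,6,8,13,14,15,17,18,19,20,22,23,24,29,31,32,35

Square k = 1,…,18 (k and 37−k give the same square):
1²=1, 2²=4, 3²=9, 4²=16, 5²=25, 6²=36, 7²≡12, 8²≡27, 9²≡7, 10²≡26, 11²≡10, 12²≡33, 13²≡21, 14²≡11, 15²≡3, 16²≡34, 17²≡30, 18²≡28 (mod 37).
The residues are {1, 3, 4, 7, 9, 10, 11, 12, 16, 21, 25, 26, 27, 28, 30, 33, 34, 36}; the non-residues are the remaining 18 nonzero classes.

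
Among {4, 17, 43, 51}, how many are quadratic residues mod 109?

2

(4/109) = +1 → QR.
(17/109) = -1 → non-residue.
(43/109) = +1 → QR.
(51/109) = -1 → non-residue.
Total quadratic residues among the 4: 2.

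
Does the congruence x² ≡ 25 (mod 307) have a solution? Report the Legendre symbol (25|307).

1

Euler's criterion: (25/307) ≡ 25^153 (mod 307).
25^2 ≡ 11 (mod 307)
25^4 ≡ 121 (mod 307)
25^8 ≡ 212 (mod 307)
25^16 ≡ 122 (mod 307)
25^32 ≡ 148 (mod 307)
25^64 ≡ 107 (mod 307)
25^128 ≡ 90 (mod 307)
25^153 = 25^(128+16+8+1) ≡ 1 (mod 307).
Result is 1, so (25/307) = 1.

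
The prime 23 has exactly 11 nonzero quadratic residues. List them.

1, 2, 3, 4, 6, 8, 9, 12, 13, 16, 18

Square k = 1,…,11 (k and 23−k give the same square):
1²=1, 2²=4, 3²=9, 4²=16, 5²≡2, 6²≡13, 7²≡3, 8²≡18, 9²≡12, 10²≡8, 11²≡6 (mod 23).
So the quadratic residues mod 23 are {1, 2, 3, 4, 6, 8, 9, 12, 13, 16, 18}.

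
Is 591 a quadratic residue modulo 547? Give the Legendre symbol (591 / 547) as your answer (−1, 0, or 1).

1

First reduce: 591 ≡ 44 (mod 547).
Pull out 2^2: since 547 ≡ 3 (mod 8), (2/547) = -1, so (2/547)^2 = +1.
Reciprocity: 11 ≡ 3 and 547 ≡ 3 (mod 4), so (11/547) = −(547/11).
Reduce top mod 11: now compute (8/11).
Pull out 2^3: since 11 ≡ 3 (mod 8), (2/11) = -1, so (2/11)^3 = -1.
Reached (1/11) = 1. Collecting the sign flips along the way, the symbol is +1.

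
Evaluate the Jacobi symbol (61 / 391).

Reciprocity: 61 ≡ 1 and 391 ≡ 3 (mod 4), so (61/391) = +(391/61).
Reduce top mod 61: now compute (25/61).
Reciprocity: 25 ≡ 1 and 61 ≡ 1 (mod 4), so (25/61) = +(61/25).
Reduce top mod 25: now compute (11/25).
Reciprocity: 11 ≡ 3 and 25 ≡ 1 (mod 4), so (11/25) = +(25/11).
Reduce top mod 11: now compute (3/11).
Reciprocity: 3 ≡ 3 and 11 ≡ 3 (mod 4), so (3/11) = −(11/3).
Reduce top mod 3: now compute (2/3).
Pull out 2: since 3 ≡ 3 (mod 8), (2/3) = -1.
Reached (1/3) = 1. Collecting the sign flips along the way, the symbol is +1.

1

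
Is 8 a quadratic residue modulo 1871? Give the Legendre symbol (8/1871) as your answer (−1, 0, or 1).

Pull out 2^3: since 1871 ≡ 7 (mod 8), (2/1871) = +1, so (2/1871)^3 = +1.
Reached (1/1871) = 1. Collecting the sign flips along the way, the symbol is +1.

1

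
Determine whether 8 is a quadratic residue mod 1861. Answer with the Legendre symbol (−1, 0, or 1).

Pull out 2^3: since 1861 ≡ 5 (mod 8), (2/1861) = -1, so (2/1861)^3 = -1.
Reached (1/1861) = 1. Collecting the sign flips along the way, the symbol is -1.

-1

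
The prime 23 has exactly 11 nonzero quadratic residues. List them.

Square k = 1,…,11 (k and 23−k give the same square):
1²=1, 2²=4, 3²=9, 4²=16, 5²≡2, 6²≡13, 7²≡3, 8²≡18, 9²≡12, 10²≡8, 11²≡6 (mod 23).
So the quadratic residues mod 23 are {1, 2, 3, 4, 6, 8, 9, 12, 13, 16, 18}.

1,2,3,4,6,8,9,12,13,16,18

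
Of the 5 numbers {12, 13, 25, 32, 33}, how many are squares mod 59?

2

(12/59) = +1 → QR.
(13/59) = -1 → non-residue.
(25/59) = +1 → QR.
(32/59) = -1 → non-residue.
(33/59) = -1 → non-residue.
Total quadratic residues among the 5: 2.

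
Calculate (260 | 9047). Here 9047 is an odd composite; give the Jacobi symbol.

Pull out 2^2: since 9047 ≡ 7 (mod 8), (2/9047) = +1, so (2/9047)^2 = +1.
Reciprocity: 65 ≡ 1 and 9047 ≡ 3 (mod 4), so (65/9047) = +(9047/65).
Reduce top mod 65: now compute (12/65).
Pull out 2^2: since 65 ≡ 1 (mod 8), (2/65) = +1, so (2/65)^2 = +1.
Reciprocity: 3 ≡ 3 and 65 ≡ 1 (mod 4), so (3/65) = +(65/3).
Reduce top mod 3: now compute (2/3).
Pull out 2: since 3 ≡ 3 (mod 8), (2/3) = -1.
Reached (1/3) = 1. Collecting the sign flips along the way, the symbol is -1.

-1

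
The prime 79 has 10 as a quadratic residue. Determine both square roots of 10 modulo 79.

Since 79 ≡ 3 (mod 4), a square root of 10 is 10^((79+1)/4) = 10^20 mod 79.
Repeated squaring: 10^2≡21, 10^4≡46, 10^8≡62, 10^16≡52 (mod 79).
10^20 = 10^(16+4) ≡ 22 (mod 79).
Check: 22² = 484 ≡ 10 (mod 79). The two roots are 22 and 57.

22, 57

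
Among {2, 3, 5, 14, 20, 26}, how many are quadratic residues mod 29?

(2/29) = -1 → non-residue.
(3/29) = -1 → non-residue.
(5/29) = +1 → QR.
(14/29) = -1 → non-residue.
(20/29) = +1 → QR.
(26/29) = -1 → non-residue.
Total quadratic residues among the 6: 2.

2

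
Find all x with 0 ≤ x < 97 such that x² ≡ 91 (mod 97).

24, 73

97 ≡ 1 (mod 4), so we find a root by search.
Trying successive values, 24² = 576 ≡ 91 (mod 97). The other root is 97 − 24 = 73.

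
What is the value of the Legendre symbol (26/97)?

-1

Pull out 2: since 97 ≡ 1 (mod 8), (2/97) = +1.
Reciprocity: 13 ≡ 1 and 97 ≡ 1 (mod 4), so (13/97) = +(97/13).
Reduce top mod 13: now compute (6/13).
Pull out 2: since 13 ≡ 5 (mod 8), (2/13) = -1.
Reciprocity: 3 ≡ 3 and 13 ≡ 1 (mod 4), so (3/13) = +(13/3).
Reduce top mod 3: now compute (1/3).
Reached (1/3) = 1. Collecting the sign flips along the way, the symbol is -1.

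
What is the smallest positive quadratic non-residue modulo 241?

7

(2/241) = +1, so 2 is a residue.
(3/241) = +1, so 3 is a residue.
(4/241) = +1, so 4 is a residue.
(5/241) = +1, so 5 is a residue.
(6/241) = +1, so 6 is a residue.
(7/241) = −1, so 7 is the smallest positive non-residue mod 241.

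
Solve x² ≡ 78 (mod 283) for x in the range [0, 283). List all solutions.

19, 264

Since 283 ≡ 3 (mod 4), a square root of 78 is 78^((283+1)/4) = 78^71 mod 283.
Repeated squaring: 78^2≡141, 78^4≡71, 78^8≡230, 78^16≡262, 78^32≡158, 78^64≡60 (mod 283).
78^71 = 78^(64+4+2+1) ≡ 264 (mod 283).
Check: 264² = 69696 ≡ 78 (mod 283). The two roots are 19 and 264.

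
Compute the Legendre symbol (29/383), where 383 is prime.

Euler's criterion: (29/383) ≡ 29^191 (mod 383).
29^2 ≡ 75 (mod 383)
29^4 ≡ 263 (mod 383)
29^8 ≡ 229 (mod 383)
29^16 ≡ 353 (mod 383)
29^32 ≡ 134 (mod 383)
29^64 ≡ 338 (mod 383)
29^128 ≡ 110 (mod 383)
29^191 = 29^(128+32+16+8+4+2+1) ≡ 1 (mod 383).
Result is 1, so (29/383) = 1.

1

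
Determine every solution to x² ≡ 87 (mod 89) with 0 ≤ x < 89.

40, 49

89 ≡ 1 (mod 4), so we find a root by search.
Trying successive values, 40² = 1600 ≡ 87 (mod 89). The other root is 89 − 40 = 49.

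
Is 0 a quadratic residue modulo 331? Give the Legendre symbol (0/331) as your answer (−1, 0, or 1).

Top reduces to 0: gcd > 1, so the symbol is 0.

0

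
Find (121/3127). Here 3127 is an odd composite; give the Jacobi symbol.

1

Reciprocity: 121 ≡ 1 and 3127 ≡ 3 (mod 4), so (121/3127) = +(3127/121).
Reduce top mod 121: now compute (102/121).
Pull out 2: since 121 ≡ 1 (mod 8), (2/121) = +1.
Reciprocity: 51 ≡ 3 and 121 ≡ 1 (mod 4), so (51/121) = +(121/51).
Reduce top mod 51: now compute (19/51).
Reciprocity: 19 ≡ 3 and 51 ≡ 3 (mod 4), so (19/51) = −(51/19).
Reduce top mod 19: now compute (13/19).
Reciprocity: 13 ≡ 1 and 19 ≡ 3 (mod 4), so (13/19) = +(19/13).
Reduce top mod 13: now compute (6/13).
Pull out 2: since 13 ≡ 5 (mod 8), (2/13) = -1.
Reciprocity: 3 ≡ 3 and 13 ≡ 1 (mod 4), so (3/13) = +(13/3).
Reduce top mod 3: now compute (1/3).
Reached (1/3) = 1. Collecting the sign flips along the way, the symbol is +1.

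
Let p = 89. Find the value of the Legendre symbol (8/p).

Euler's criterion: (8/89) ≡ 8^44 (mod 89).
8^2 ≡ 64 (mod 89)
8^4 ≡ 2 (mod 89)
8^8 ≡ 4 (mod 89)
8^16 ≡ 16 (mod 89)
8^32 ≡ 78 (mod 89)
8^44 = 8^(32+8+4) ≡ 1 (mod 89).
Result is 1, so (8/89) = 1.

1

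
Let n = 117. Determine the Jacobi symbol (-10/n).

First reduce: -10 ≡ 107 (mod 117).
Reciprocity: 107 ≡ 3 and 117 ≡ 1 (mod 4), so (107/117) = +(117/107).
Reduce top mod 107: now compute (10/107).
Pull out 2: since 107 ≡ 3 (mod 8), (2/107) = -1.
Reciprocity: 5 ≡ 1 and 107 ≡ 3 (mod 4), so (5/107) = +(107/5).
Reduce top mod 5: now compute (2/5).
Pull out 2: since 5 ≡ 5 (mod 8), (2/5) = -1.
Reached (1/5) = 1. Collecting the sign flips along the way, the symbol is +1.

1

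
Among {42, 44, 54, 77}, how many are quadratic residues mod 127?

(42/127) = +1 → QR.
(44/127) = +1 → QR.
(54/127) = -1 → non-residue.
(77/127) = -1 → non-residue.
Total quadratic residues among the 4: 2.

2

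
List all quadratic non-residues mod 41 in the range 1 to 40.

Square k = 1,…,20 (k and 41−k give the same square):
1²=1, 2²=4, 3²=9, 4²=16, 5²=25, 6²=36, 7²≡8, 8²≡23, 9²≡40, 10²≡18, 11²≡39, 12²≡21, 13²≡5, 14²≡32, 15²≡20, 16²≡10, 17²≡2, 18²≡37, 19²≡33, 20²≡31 (mod 41).
The residues are {1, 2, 4, 5, 8, 9, 10, 16, 18, 20, 21, 23, 25, 31, 32, 33, 36, 37, 39, 40}; the non-residues are the remaining 20 nonzero classes.

3, 6, 7, 11, 12, 13, 14, 15, 17, 19, 22, 24, 26, 27, 28, 29, 30, 34, 35, 38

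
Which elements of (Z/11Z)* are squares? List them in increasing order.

Square k = 1,…,5 (k and 11−k give the same square):
1²=1, 2²=4, 3²=9, 4²≡5, 5²≡3 (mod 11).
So the quadratic residues mod 11 are {1, 3, 4, 5, 9}.

1,3,4,5,9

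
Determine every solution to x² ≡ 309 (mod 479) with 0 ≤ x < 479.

Since 479 ≡ 3 (mod 4), a square root of 309 is 309^((479+1)/4) = 309^120 mod 479.
Repeated squaring: 309^2≡160, 309^4≡213, 309^8≡343, 309^16≡294, 309^32≡216, 309^64≡193 (mod 479).
309^120 = 309^(64+32+16+8) ≡ 427 (mod 479).
Check: 427² = 182329 ≡ 309 (mod 479). The two roots are 52 and 427.

52, 427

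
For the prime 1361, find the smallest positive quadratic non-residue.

3

(2/1361) = +1, so 2 is a residue.
(3/1361) = −1, so 3 is the smallest positive non-residue mod 1361.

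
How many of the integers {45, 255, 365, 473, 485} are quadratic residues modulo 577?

(45/577) = -1 → non-residue.
(255/577) = -1 → non-residue.
(365/577) = +1 → QR.
(473/577) = -1 → non-residue.
(485/577) = +1 → QR.
Total quadratic residues among the 5: 2.

2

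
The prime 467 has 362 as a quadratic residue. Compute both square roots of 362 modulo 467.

Since 467 ≡ 3 (mod 4), a square root of 362 is 362^((467+1)/4) = 362^117 mod 467.
Repeated squaring: 362^2≡284, 362^4≡332, 362^8≡12, 362^16≡144, 362^32≡188, 362^64≡319 (mod 467).
362^117 = 362^(64+32+16+4+1) ≡ 36 (mod 467).
Check: 36² = 1296 ≡ 362 (mod 467). The two roots are 36 and 431.

36, 431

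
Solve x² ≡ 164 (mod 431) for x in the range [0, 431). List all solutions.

Since 431 ≡ 3 (mod 4), a square root of 164 is 164^((431+1)/4) = 164^108 mod 431.
Repeated squaring: 164^2≡174, 164^4≡106, 164^8≡30, 164^16≡38, 164^32≡151, 164^64≡389 (mod 431).
164^108 = 164^(64+32+8+4) ≡ 223 (mod 431).
Check: 223² = 49729 ≡ 164 (mod 431). The two roots are 208 and 223.

208, 223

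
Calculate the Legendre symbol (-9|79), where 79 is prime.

First reduce: -9 ≡ 70 (mod 79).
Pull out 2: since 79 ≡ 7 (mod 8), (2/79) = +1.
Reciprocity: 35 ≡ 3 and 79 ≡ 3 (mod 4), so (35/79) = −(79/35).
Reduce top mod 35: now compute (9/35).
Reciprocity: 9 ≡ 1 and 35 ≡ 3 (mod 4), so (9/35) = +(35/9).
Reduce top mod 9: now compute (8/9).
Pull out 2^3: since 9 ≡ 1 (mod 8), (2/9) = +1, so (2/9)^3 = +1.
Reached (1/9) = 1. Collecting the sign flips along the way, the symbol is -1.

-1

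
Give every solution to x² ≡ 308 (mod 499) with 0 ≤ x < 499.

48, 451

Since 499 ≡ 3 (mod 4), a square root of 308 is 308^((499+1)/4) = 308^125 mod 499.
Repeated squaring: 308^2≡54, 308^4≡421, 308^8≡96, 308^16≡234, 308^32≡365, 308^64≡491 (mod 499).
308^125 = 308^(64+32+16+8+4+1) ≡ 451 (mod 499).
Check: 451² = 203401 ≡ 308 (mod 499). The two roots are 48 and 451.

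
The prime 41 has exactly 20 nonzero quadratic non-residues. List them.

3, 6, 7, 11, 12, 13, 14, 15, 17, 19, 22, 24, 26, 27, 28, 29, 30, 34, 35, 38

Square k = 1,…,20 (k and 41−k give the same square):
1²=1, 2²=4, 3²=9, 4²=16, 5²=25, 6²=36, 7²≡8, 8²≡23, 9²≡40, 10²≡18, 11²≡39, 12²≡21, 13²≡5, 14²≡32, 15²≡20, 16²≡10, 17²≡2, 18²≡37, 19²≡33, 20²≡31 (mod 41).
The residues are {1, 2, 4, 5, 8, 9, 10, 16, 18, 20, 21, 23, 25, 31, 32, 33, 36, 37, 39, 40}; the non-residues are the remaining 20 nonzero classes.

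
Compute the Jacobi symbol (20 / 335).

Pull out 2^2: since 335 ≡ 7 (mod 8), (2/335) = +1, so (2/335)^2 = +1.
Reciprocity: 5 ≡ 1 and 335 ≡ 3 (mod 4), so (5/335) = +(335/5).
Reduce top mod 5: now compute (0/5).
Top reduces to 0: gcd > 1, so the symbol is 0.

0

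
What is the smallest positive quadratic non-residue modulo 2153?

(2/2153) = +1, so 2 is a residue.
(3/2153) = −1, so 3 is the smallest positive non-residue mod 2153.

3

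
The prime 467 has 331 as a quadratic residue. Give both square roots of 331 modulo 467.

Since 467 ≡ 3 (mod 4), a square root of 331 is 331^((467+1)/4) = 331^117 mod 467.
Repeated squaring: 331^2≡283, 331^4≡232, 331^8≡119, 331^16≡151, 331^32≡385, 331^64≡186 (mod 467).
331^117 = 331^(64+32+16+4+1) ≡ 407 (mod 467).
Check: 407² = 165649 ≡ 331 (mod 467). The two roots are 60 and 407.

60, 407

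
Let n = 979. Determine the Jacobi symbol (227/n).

-1

Reciprocity: 227 ≡ 3 and 979 ≡ 3 (mod 4), so (227/979) = −(979/227).
Reduce top mod 227: now compute (71/227).
Reciprocity: 71 ≡ 3 and 227 ≡ 3 (mod 4), so (71/227) = −(227/71).
Reduce top mod 71: now compute (14/71).
Pull out 2: since 71 ≡ 7 (mod 8), (2/71) = +1.
Reciprocity: 7 ≡ 3 and 71 ≡ 3 (mod 4), so (7/71) = −(71/7).
Reduce top mod 7: now compute (1/7).
Reached (1/7) = 1. Collecting the sign flips along the way, the symbol is -1.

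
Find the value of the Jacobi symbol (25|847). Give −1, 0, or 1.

Reciprocity: 25 ≡ 1 and 847 ≡ 3 (mod 4), so (25/847) = +(847/25).
Reduce top mod 25: now compute (22/25).
Pull out 2: since 25 ≡ 1 (mod 8), (2/25) = +1.
Reciprocity: 11 ≡ 3 and 25 ≡ 1 (mod 4), so (11/25) = +(25/11).
Reduce top mod 11: now compute (3/11).
Reciprocity: 3 ≡ 3 and 11 ≡ 3 (mod 4), so (3/11) = −(11/3).
Reduce top mod 3: now compute (2/3).
Pull out 2: since 3 ≡ 3 (mod 8), (2/3) = -1.
Reached (1/3) = 1. Collecting the sign flips along the way, the symbol is +1.

1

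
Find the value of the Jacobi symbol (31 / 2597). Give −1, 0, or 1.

Reciprocity: 31 ≡ 3 and 2597 ≡ 1 (mod 4), so (31/2597) = +(2597/31).
Reduce top mod 31: now compute (24/31).
Pull out 2^3: since 31 ≡ 7 (mod 8), (2/31) = +1, so (2/31)^3 = +1.
Reciprocity: 3 ≡ 3 and 31 ≡ 3 (mod 4), so (3/31) = −(31/3).
Reduce top mod 3: now compute (1/3).
Reached (1/3) = 1. Collecting the sign flips along the way, the symbol is -1.

-1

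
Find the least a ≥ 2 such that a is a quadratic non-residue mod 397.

2

(2/397) = −1, so 2 is the smallest positive non-residue mod 397.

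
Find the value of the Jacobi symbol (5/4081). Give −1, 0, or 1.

1

Reciprocity: 5 ≡ 1 and 4081 ≡ 1 (mod 4), so (5/4081) = +(4081/5).
Reduce top mod 5: now compute (1/5).
Reached (1/5) = 1. Collecting the sign flips along the way, the symbol is +1.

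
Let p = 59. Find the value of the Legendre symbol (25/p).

Reciprocity: 25 ≡ 1 and 59 ≡ 3 (mod 4), so (25/59) = +(59/25).
Reduce top mod 25: now compute (9/25).
Reciprocity: 9 ≡ 1 and 25 ≡ 1 (mod 4), so (9/25) = +(25/9).
Reduce top mod 9: now compute (7/9).
Reciprocity: 7 ≡ 3 and 9 ≡ 1 (mod 4), so (7/9) = +(9/7).
Reduce top mod 7: now compute (2/7).
Pull out 2: since 7 ≡ 7 (mod 8), (2/7) = +1.
Reached (1/7) = 1. Collecting the sign flips along the way, the symbol is +1.

1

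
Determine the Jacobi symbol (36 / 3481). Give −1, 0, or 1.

Pull out 2^2: since 3481 ≡ 1 (mod 8), (2/3481) = +1, so (2/3481)^2 = +1.
Reciprocity: 9 ≡ 1 and 3481 ≡ 1 (mod 4), so (9/3481) = +(3481/9).
Reduce top mod 9: now compute (7/9).
Reciprocity: 7 ≡ 3 and 9 ≡ 1 (mod 4), so (7/9) = +(9/7).
Reduce top mod 7: now compute (2/7).
Pull out 2: since 7 ≡ 7 (mod 8), (2/7) = +1.
Reached (1/7) = 1. Collecting the sign flips along the way, the symbol is +1.

1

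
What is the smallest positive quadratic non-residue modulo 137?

3

(2/137) = +1, so 2 is a residue.
(3/137) = −1, so 3 is the smallest positive non-residue mod 137.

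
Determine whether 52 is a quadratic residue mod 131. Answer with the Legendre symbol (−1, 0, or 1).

Euler's criterion: (52/131) ≡ 52^65 (mod 131).
52^2 ≡ 84 (mod 131)
52^4 ≡ 113 (mod 131)
52^8 ≡ 62 (mod 131)
52^16 ≡ 45 (mod 131)
52^32 ≡ 60 (mod 131)
52^64 ≡ 63 (mod 131)
52^65 = 52^(64+1) ≡ 1 (mod 131).
Result is 1, so (52/131) = 1.

1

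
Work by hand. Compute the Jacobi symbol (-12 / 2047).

First reduce: -12 ≡ 2035 (mod 2047).
Reciprocity: 2035 ≡ 3 and 2047 ≡ 3 (mod 4), so (2035/2047) = −(2047/2035).
Reduce top mod 2035: now compute (12/2035).
Pull out 2^2: since 2035 ≡ 3 (mod 8), (2/2035) = -1, so (2/2035)^2 = +1.
Reciprocity: 3 ≡ 3 and 2035 ≡ 3 (mod 4), so (3/2035) = −(2035/3).
Reduce top mod 3: now compute (1/3).
Reached (1/3) = 1. Collecting the sign flips along the way, the symbol is +1.

1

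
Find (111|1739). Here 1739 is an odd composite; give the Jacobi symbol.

Reciprocity: 111 ≡ 3 and 1739 ≡ 3 (mod 4), so (111/1739) = −(1739/111).
Reduce top mod 111: now compute (74/111).
Pull out 2: since 111 ≡ 7 (mod 8), (2/111) = +1.
Reciprocity: 37 ≡ 1 and 111 ≡ 3 (mod 4), so (37/111) = +(111/37).
Reduce top mod 37: now compute (0/37).
Top reduces to 0: gcd > 1, so the symbol is 0.

0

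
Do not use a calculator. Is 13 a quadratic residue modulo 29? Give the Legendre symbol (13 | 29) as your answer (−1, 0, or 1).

Euler's criterion: (13/29) ≡ 13^14 (mod 29).
13^2 ≡ 24 (mod 29)
13^4 ≡ 25 (mod 29)
13^8 ≡ 16 (mod 29)
13^14 = 13^(8+4+2) ≡ 1 (mod 29).
Result is 1, so (13/29) = 1.

1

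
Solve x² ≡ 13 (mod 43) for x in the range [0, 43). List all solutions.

Since 43 ≡ 3 (mod 4), a square root of 13 is 13^((43+1)/4) = 13^11 mod 43.
Repeated squaring: 13^2≡40, 13^4≡9, 13^8≡38 (mod 43).
13^11 = 13^(8+2+1) ≡ 23 (mod 43).
Check: 23² = 529 ≡ 13 (mod 43). The two roots are 20 and 23.

20, 23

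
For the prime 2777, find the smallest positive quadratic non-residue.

3

(2/2777) = +1, so 2 is a residue.
(3/2777) = −1, so 3 is the smallest positive non-residue mod 2777.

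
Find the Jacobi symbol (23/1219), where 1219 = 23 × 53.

0

Reciprocity: 23 ≡ 3 and 1219 ≡ 3 (mod 4), so (23/1219) = −(1219/23).
Reduce top mod 23: now compute (0/23).
Top reduces to 0: gcd > 1, so the symbol is 0.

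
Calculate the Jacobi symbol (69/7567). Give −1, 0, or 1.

Reciprocity: 69 ≡ 1 and 7567 ≡ 3 (mod 4), so (69/7567) = +(7567/69).
Reduce top mod 69: now compute (46/69).
Pull out 2: since 69 ≡ 5 (mod 8), (2/69) = -1.
Reciprocity: 23 ≡ 3 and 69 ≡ 1 (mod 4), so (23/69) = +(69/23).
Reduce top mod 23: now compute (0/23).
Top reduces to 0: gcd > 1, so the symbol is 0.

0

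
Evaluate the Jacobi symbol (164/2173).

Pull out 2^2: since 2173 ≡ 5 (mod 8), (2/2173) = -1, so (2/2173)^2 = +1.
Reciprocity: 41 ≡ 1 and 2173 ≡ 1 (mod 4), so (41/2173) = +(2173/41).
Reduce top mod 41: now compute (0/41).
Top reduces to 0: gcd > 1, so the symbol is 0.

0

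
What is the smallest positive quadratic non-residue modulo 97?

5

(2/97) = +1, so 2 is a residue.
(3/97) = +1, so 3 is a residue.
(4/97) = +1, so 4 is a residue.
(5/97) = −1, so 5 is the smallest positive non-residue mod 97.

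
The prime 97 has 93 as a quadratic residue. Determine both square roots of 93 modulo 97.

44, 53

97 ≡ 1 (mod 4), so we find a root by search.
Trying successive values, 44² = 1936 ≡ 93 (mod 97). The other root is 97 − 44 = 53.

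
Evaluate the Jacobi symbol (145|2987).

Reciprocity: 145 ≡ 1 and 2987 ≡ 3 (mod 4), so (145/2987) = +(2987/145).
Reduce top mod 145: now compute (87/145).
Reciprocity: 87 ≡ 3 and 145 ≡ 1 (mod 4), so (87/145) = +(145/87).
Reduce top mod 87: now compute (58/87).
Pull out 2: since 87 ≡ 7 (mod 8), (2/87) = +1.
Reciprocity: 29 ≡ 1 and 87 ≡ 3 (mod 4), so (29/87) = +(87/29).
Reduce top mod 29: now compute (0/29).
Top reduces to 0: gcd > 1, so the symbol is 0.

0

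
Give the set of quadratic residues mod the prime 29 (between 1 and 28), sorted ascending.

Square k = 1,…,14 (k and 29−k give the same square):
1²=1, 2²=4, 3²=9, 4²=16, 5²=25, 6²≡7, 7²≡20, 8²≡6, 9²≡23, 10²≡13, 11²≡5, 12²≡28, 13²≡24, 14²≡22 (mod 29).
So the quadratic residues mod 29 are {1, 4, 5, 6, 7, 9, 13, 16, 20, 22, 23, 24, 25, 28}.

1,4,5,6,7,9,13,16,20,22,23,24,25,28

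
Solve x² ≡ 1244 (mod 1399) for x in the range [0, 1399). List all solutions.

Since 1399 ≡ 3 (mod 4), a square root of 1244 is 1244^((1399+1)/4) = 1244^350 mod 1399.
Repeated squaring: 1244^2≡242, 1244^4≡1205, 1244^8≡1262, 1244^16≡582, 1244^32≡166, 1244^64≡975, 1244^128≡704, 1244^256≡370 (mod 1399).
1244^350 = 1244^(256+64+16+8+4+2) ≡ 932 (mod 1399).
Check: 932² = 868624 ≡ 1244 (mod 1399). The two roots are 467 and 932.

467, 932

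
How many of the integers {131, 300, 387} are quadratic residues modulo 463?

(131/463) = +1 → QR.
(300/463) = -1 → non-residue.
(387/463) = +1 → QR.
Total quadratic residues among the 3: 2.

2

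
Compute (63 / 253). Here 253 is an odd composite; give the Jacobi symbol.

1

Reciprocity: 63 ≡ 3 and 253 ≡ 1 (mod 4), so (63/253) = +(253/63).
Reduce top mod 63: now compute (1/63).
Reached (1/63) = 1. Collecting the sign flips along the way, the symbol is +1.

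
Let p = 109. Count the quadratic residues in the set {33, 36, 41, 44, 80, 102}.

3

(33/109) = -1 → non-residue.
(36/109) = +1 → QR.
(41/109) = -1 → non-residue.
(44/109) = -1 → non-residue.
(80/109) = +1 → QR.
(102/109) = +1 → QR.
Total quadratic residues among the 6: 3.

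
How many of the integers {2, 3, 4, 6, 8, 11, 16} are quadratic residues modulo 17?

(2/17) = +1 → QR.
(3/17) = -1 → non-residue.
(4/17) = +1 → QR.
(6/17) = -1 → non-residue.
(8/17) = +1 → QR.
(11/17) = -1 → non-residue.
(16/17) = +1 → QR.
Total quadratic residues among the 7: 4.

4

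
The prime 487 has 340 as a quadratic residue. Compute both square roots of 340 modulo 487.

154, 333

Since 487 ≡ 3 (mod 4), a square root of 340 is 340^((487+1)/4) = 340^122 mod 487.
Repeated squaring: 340^2≡181, 340^4≡132, 340^8≡379, 340^16≡463, 340^32≡89, 340^64≡129 (mod 487).
340^122 = 340^(64+32+16+8+2) ≡ 154 (mod 487).
Check: 154² = 23716 ≡ 340 (mod 487). The two roots are 154 and 333.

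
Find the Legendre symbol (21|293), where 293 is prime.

Reciprocity: 21 ≡ 1 and 293 ≡ 1 (mod 4), so (21/293) = +(293/21).
Reduce top mod 21: now compute (20/21).
Pull out 2^2: since 21 ≡ 5 (mod 8), (2/21) = -1, so (2/21)^2 = +1.
Reciprocity: 5 ≡ 1 and 21 ≡ 1 (mod 4), so (5/21) = +(21/5).
Reduce top mod 5: now compute (1/5).
Reached (1/5) = 1. Collecting the sign flips along the way, the symbol is +1.

1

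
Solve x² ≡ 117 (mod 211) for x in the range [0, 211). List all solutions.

Since 211 ≡ 3 (mod 4), a square root of 117 is 117^((211+1)/4) = 117^53 mod 211.
Repeated squaring: 117^2≡185, 117^4≡43, 117^8≡161, 117^16≡179, 117^32≡180 (mod 211).
117^53 = 117^(32+16+4+1) ≡ 180 (mod 211).
Check: 180² = 32400 ≡ 117 (mod 211). The two roots are 31 and 180.

31, 180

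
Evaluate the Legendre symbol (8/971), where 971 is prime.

-1

Euler's criterion: (8/971) ≡ 8^485 (mod 971).
8^2 ≡ 64 (mod 971)
8^4 ≡ 212 (mod 971)
8^8 ≡ 278 (mod 971)
8^16 ≡ 575 (mod 971)
8^32 ≡ 485 (mod 971)
8^64 ≡ 243 (mod 971)
8^128 ≡ 789 (mod 971)
8^256 ≡ 110 (mod 971)
8^485 = 8^(256+128+64+32+4+1) ≡ 970 (mod 971).
Result is 970 ≡ −1, so (8/971) = −1.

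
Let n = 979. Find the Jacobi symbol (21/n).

Reciprocity: 21 ≡ 1 and 979 ≡ 3 (mod 4), so (21/979) = +(979/21).
Reduce top mod 21: now compute (13/21).
Reciprocity: 13 ≡ 1 and 21 ≡ 1 (mod 4), so (13/21) = +(21/13).
Reduce top mod 13: now compute (8/13).
Pull out 2^3: since 13 ≡ 5 (mod 8), (2/13) = -1, so (2/13)^3 = -1.
Reached (1/13) = 1. Collecting the sign flips along the way, the symbol is -1.

-1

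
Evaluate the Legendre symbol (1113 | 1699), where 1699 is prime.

1

Reciprocity: 1113 ≡ 1 and 1699 ≡ 3 (mod 4), so (1113/1699) = +(1699/1113).
Reduce top mod 1113: now compute (586/1113).
Pull out 2: since 1113 ≡ 1 (mod 8), (2/1113) = +1.
Reciprocity: 293 ≡ 1 and 1113 ≡ 1 (mod 4), so (293/1113) = +(1113/293).
Reduce top mod 293: now compute (234/293).
Pull out 2: since 293 ≡ 5 (mod 8), (2/293) = -1.
Reciprocity: 117 ≡ 1 and 293 ≡ 1 (mod 4), so (117/293) = +(293/117).
Reduce top mod 117: now compute (59/117).
Reciprocity: 59 ≡ 3 and 117 ≡ 1 (mod 4), so (59/117) = +(117/59).
Reduce top mod 59: now compute (58/59).
Pull out 2: since 59 ≡ 3 (mod 8), (2/59) = -1.
Reciprocity: 29 ≡ 1 and 59 ≡ 3 (mod 4), so (29/59) = +(59/29).
Reduce top mod 29: now compute (1/29).
Reached (1/29) = 1. Collecting the sign flips along the way, the symbol is +1.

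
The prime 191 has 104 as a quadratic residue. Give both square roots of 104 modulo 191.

88, 103

Since 191 ≡ 3 (mod 4), a square root of 104 is 104^((191+1)/4) = 104^48 mod 191.
Repeated squaring: 104^2≡120, 104^4≡75, 104^8≡86, 104^16≡138, 104^32≡135 (mod 191).
104^48 = 104^(32+16) ≡ 103 (mod 191).
Check: 103² = 10609 ≡ 104 (mod 191). The two roots are 88 and 103.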